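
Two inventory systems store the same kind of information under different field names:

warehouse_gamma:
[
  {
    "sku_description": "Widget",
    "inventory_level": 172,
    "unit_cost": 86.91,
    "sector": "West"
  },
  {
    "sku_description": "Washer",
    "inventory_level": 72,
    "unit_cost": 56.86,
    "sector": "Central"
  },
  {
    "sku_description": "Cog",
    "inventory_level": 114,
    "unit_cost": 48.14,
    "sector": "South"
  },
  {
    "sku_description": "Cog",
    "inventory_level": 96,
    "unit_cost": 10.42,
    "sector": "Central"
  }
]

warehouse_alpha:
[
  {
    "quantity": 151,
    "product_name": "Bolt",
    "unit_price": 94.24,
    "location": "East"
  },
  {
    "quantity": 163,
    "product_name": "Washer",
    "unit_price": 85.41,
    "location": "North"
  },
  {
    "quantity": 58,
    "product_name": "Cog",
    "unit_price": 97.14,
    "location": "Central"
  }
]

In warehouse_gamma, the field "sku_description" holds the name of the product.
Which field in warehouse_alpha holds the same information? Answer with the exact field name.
product_name

In warehouse_gamma, "sku_description" holds the name of the product.
The fields in warehouse_alpha are: "quantity", "product_name", "unit_price", "location".
"product_name" is the match: the name refers to the same concept and its values are product-name strings (e.g. 'Bolt', 'Cog').
The other fields ("quantity", "unit_price", "location") hold different kinds of data.

So "sku_description" in warehouse_gamma corresponds to "product_name" in warehouse_alpha.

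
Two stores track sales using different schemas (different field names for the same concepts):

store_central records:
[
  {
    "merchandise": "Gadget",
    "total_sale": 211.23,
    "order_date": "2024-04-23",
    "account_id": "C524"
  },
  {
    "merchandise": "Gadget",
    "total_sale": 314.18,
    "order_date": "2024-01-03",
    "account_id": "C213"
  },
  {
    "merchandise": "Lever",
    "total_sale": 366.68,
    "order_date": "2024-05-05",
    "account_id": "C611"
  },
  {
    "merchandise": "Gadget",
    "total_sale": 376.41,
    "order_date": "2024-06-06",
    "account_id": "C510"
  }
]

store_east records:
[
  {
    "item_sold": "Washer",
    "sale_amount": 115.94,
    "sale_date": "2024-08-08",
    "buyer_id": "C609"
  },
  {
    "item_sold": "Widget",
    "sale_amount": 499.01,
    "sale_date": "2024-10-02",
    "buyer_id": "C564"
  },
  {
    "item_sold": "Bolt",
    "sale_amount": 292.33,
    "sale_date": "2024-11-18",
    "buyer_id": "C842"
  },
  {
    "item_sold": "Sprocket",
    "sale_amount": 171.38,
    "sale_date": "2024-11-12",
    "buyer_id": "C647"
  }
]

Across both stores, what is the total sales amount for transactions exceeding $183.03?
2059.84

Schema mapping: "total_sale" (store_central) = "sale_amount" (store_east) = sale amount

Sum of sales > $183.03 in store_central: 1268.5
Sum of sales > $183.03 in store_east: 791.34

Total: 1268.5 + 791.34 = 2059.84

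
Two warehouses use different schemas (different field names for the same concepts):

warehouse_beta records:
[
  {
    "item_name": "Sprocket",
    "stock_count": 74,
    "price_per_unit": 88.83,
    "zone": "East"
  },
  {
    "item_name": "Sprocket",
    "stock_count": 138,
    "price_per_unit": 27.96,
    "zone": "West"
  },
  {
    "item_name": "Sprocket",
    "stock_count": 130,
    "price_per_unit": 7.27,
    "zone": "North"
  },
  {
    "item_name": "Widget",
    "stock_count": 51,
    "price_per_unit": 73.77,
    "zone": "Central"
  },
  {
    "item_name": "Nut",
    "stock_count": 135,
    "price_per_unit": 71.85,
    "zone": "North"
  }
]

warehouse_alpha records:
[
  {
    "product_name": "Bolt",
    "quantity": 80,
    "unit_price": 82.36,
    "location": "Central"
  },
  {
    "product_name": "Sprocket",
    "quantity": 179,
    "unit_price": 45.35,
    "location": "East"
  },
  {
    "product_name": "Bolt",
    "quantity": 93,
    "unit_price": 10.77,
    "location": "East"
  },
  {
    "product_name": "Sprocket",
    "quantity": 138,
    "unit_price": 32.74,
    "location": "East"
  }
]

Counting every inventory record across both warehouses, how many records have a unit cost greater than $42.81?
5

Schema mapping: "price_per_unit" (warehouse_beta) = "unit_price" (warehouse_alpha) = unit cost

Records > $42.81 in warehouse_beta: 3
Records > $42.81 in warehouse_alpha: 2

Total count: 3 + 2 = 5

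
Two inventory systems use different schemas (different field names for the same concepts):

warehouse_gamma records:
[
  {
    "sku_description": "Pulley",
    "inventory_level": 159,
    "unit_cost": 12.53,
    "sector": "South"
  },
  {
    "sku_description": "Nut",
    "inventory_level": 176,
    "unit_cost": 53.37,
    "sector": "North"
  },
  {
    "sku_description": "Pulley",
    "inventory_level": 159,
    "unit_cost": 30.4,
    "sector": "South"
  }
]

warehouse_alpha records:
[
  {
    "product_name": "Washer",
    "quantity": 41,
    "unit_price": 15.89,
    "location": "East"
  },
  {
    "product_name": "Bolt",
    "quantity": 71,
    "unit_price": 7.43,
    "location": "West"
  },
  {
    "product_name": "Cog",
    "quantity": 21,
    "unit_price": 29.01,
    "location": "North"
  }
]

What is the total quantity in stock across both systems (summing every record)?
627

To reconcile these schemas, identify the field holding the quantity in stock in each system:
1. In warehouse_gamma it is "inventory_level"
2. In warehouse_alpha it is "quantity"

From warehouse_gamma: 159 + 176 + 159 = 494
From warehouse_alpha: 41 + 71 + 21 = 133

Total: 494 + 133 = 627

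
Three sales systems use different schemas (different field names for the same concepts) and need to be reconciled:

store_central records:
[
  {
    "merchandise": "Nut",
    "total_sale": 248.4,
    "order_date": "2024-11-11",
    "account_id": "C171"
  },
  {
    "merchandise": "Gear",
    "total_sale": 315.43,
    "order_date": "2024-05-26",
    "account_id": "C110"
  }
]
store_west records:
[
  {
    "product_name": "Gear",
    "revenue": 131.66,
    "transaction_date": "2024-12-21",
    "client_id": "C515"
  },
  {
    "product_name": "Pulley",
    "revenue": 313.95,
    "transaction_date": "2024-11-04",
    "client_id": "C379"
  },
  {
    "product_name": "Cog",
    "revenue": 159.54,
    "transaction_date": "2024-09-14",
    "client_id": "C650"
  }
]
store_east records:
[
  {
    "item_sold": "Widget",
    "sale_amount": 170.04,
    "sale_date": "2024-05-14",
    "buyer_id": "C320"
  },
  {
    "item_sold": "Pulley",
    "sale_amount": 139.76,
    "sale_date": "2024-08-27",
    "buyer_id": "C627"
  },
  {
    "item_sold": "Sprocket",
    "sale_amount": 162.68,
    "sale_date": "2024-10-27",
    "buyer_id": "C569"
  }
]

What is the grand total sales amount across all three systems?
1641.46

Schema reconciliation - all amount fields map to sale amount:

store_central (total_sale): 563.83
store_west (revenue): 605.15
store_east (sale_amount): 472.48

Grand total: 1641.46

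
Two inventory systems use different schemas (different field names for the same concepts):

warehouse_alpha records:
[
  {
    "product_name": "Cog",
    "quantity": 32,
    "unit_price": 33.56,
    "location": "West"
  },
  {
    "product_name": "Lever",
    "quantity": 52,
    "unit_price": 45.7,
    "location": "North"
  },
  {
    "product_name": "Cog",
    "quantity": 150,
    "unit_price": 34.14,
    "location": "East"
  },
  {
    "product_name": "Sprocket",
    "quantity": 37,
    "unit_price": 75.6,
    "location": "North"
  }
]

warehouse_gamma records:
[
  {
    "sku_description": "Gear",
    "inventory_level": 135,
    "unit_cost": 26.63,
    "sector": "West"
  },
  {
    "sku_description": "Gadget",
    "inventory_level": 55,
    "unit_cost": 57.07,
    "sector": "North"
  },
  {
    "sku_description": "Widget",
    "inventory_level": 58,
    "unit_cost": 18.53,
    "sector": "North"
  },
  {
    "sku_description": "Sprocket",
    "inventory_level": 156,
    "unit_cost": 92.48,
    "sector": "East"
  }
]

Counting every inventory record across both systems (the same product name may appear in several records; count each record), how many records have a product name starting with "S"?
2

Schema mapping: "product_name" (warehouse_alpha) = "sku_description" (warehouse_gamma) = product name

Records with product name starting with "S" in warehouse_alpha: 1
Records with product name starting with "S" in warehouse_gamma: 1

Total: 1 + 1 = 2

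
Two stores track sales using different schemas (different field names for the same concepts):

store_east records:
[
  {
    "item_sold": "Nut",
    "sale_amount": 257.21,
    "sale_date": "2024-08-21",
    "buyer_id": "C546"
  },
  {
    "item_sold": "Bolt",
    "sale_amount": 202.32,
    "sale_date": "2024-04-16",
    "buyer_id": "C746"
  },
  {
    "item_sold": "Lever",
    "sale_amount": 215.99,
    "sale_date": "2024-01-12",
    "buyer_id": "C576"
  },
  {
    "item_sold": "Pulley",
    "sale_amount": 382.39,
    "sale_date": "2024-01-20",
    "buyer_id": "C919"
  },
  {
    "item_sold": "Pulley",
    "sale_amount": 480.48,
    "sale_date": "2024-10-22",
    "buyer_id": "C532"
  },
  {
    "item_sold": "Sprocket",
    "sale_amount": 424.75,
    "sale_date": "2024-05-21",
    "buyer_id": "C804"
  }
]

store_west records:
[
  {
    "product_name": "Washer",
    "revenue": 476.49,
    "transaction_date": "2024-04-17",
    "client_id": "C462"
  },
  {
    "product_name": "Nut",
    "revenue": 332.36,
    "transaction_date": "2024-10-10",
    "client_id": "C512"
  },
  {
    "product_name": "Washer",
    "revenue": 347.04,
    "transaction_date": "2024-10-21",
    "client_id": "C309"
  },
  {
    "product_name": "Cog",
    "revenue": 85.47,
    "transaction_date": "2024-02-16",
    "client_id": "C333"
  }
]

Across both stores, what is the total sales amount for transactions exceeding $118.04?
3119.03

Schema mapping: "sale_amount" (store_east) = "revenue" (store_west) = sale amount

Sum of sales > $118.04 in store_east: 1963.14
Sum of sales > $118.04 in store_west: 1155.89

Total: 1963.14 + 1155.89 = 3119.03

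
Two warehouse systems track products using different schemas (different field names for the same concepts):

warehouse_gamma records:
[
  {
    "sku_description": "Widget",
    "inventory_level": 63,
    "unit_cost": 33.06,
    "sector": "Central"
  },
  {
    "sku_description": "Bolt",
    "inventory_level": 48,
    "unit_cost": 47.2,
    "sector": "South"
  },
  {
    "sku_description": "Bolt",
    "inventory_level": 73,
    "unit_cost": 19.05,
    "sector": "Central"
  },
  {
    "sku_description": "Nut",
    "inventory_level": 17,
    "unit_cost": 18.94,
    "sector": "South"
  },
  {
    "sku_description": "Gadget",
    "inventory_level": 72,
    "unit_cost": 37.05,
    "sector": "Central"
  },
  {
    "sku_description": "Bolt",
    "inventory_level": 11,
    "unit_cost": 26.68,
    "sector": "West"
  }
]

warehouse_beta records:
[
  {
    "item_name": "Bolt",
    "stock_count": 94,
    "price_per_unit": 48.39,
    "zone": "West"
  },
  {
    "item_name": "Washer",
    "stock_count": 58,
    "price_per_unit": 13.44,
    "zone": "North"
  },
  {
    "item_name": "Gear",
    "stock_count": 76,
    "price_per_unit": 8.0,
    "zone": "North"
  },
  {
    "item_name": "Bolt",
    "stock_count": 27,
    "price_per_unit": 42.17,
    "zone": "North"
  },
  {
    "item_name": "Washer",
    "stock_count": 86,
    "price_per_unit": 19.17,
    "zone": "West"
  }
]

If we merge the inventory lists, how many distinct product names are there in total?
6

Schema mapping: "sku_description" (warehouse_gamma) = "item_name" (warehouse_beta) = product name

Products in warehouse_gamma: ['Bolt', 'Gadget', 'Nut', 'Widget']
Products in warehouse_beta: ['Bolt', 'Gear', 'Washer']

Union (unique products): ['Bolt', 'Gadget', 'Gear', 'Nut', 'Washer', 'Widget']
Count: 6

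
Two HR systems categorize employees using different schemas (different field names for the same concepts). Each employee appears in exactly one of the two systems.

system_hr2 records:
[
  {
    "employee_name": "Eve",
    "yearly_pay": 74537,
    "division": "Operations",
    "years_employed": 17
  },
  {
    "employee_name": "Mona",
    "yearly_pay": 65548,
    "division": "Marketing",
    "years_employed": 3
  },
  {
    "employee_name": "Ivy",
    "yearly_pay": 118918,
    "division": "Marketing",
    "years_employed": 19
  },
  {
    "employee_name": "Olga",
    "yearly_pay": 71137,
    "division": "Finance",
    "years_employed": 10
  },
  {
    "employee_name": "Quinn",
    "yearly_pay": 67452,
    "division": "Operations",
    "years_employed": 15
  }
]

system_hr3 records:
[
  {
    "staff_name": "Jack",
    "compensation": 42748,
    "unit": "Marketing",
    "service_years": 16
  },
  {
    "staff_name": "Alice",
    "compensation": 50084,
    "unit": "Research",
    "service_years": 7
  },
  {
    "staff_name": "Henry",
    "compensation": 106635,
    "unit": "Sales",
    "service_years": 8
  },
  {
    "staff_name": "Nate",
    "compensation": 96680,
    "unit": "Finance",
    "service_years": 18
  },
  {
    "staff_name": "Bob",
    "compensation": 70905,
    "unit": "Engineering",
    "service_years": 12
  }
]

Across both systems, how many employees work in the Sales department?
1

Schema mapping: "division" (system_hr2) = "unit" (system_hr3) = department

Sales employees in system_hr2: 0
Sales employees in system_hr3: 1

Total in Sales: 0 + 1 = 1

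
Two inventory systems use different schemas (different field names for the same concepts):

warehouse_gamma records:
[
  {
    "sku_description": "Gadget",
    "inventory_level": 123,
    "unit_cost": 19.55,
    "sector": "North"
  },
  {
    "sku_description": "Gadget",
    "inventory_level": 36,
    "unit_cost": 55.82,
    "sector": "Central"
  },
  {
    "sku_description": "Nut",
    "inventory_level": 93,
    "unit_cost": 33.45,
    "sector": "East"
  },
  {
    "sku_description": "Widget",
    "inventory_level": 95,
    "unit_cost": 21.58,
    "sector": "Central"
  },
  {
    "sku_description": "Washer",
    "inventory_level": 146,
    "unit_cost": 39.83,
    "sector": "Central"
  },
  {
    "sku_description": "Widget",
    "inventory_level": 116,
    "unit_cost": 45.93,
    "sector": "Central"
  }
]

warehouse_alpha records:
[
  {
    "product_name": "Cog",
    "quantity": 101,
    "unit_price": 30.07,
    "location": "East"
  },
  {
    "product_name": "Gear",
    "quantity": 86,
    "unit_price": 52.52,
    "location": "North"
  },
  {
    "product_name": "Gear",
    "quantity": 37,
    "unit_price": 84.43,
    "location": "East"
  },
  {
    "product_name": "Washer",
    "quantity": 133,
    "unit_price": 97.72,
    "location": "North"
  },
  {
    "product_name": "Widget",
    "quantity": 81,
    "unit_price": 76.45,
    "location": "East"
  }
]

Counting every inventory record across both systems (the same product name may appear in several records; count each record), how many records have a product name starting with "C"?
1

Schema mapping: "sku_description" (warehouse_gamma) = "product_name" (warehouse_alpha) = product name

Records with product name starting with "C" in warehouse_gamma: 0
Records with product name starting with "C" in warehouse_alpha: 1

Total: 0 + 1 = 1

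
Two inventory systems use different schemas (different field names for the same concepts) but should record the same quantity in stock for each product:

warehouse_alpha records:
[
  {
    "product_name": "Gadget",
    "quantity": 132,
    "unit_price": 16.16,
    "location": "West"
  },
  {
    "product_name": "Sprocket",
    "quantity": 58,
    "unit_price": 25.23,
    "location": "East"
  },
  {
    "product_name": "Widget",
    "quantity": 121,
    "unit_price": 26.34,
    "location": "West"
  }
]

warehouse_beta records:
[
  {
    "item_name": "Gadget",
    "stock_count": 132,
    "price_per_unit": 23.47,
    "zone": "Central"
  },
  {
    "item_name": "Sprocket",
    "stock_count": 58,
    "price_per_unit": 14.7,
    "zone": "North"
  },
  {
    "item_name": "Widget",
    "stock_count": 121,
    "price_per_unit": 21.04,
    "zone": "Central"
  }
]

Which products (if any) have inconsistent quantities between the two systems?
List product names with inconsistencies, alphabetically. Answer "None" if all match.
None

Schema mappings:
- "product_name" (warehouse_alpha) = "item_name" (warehouse_beta) = product name
- "quantity" (warehouse_alpha) = "stock_count" (warehouse_beta) = quantity

Comparison:
  Gadget: 132 vs 132 - MATCH
  Sprocket: 58 vs 58 - MATCH
  Widget: 121 vs 121 - MATCH

Products with inconsistencies: None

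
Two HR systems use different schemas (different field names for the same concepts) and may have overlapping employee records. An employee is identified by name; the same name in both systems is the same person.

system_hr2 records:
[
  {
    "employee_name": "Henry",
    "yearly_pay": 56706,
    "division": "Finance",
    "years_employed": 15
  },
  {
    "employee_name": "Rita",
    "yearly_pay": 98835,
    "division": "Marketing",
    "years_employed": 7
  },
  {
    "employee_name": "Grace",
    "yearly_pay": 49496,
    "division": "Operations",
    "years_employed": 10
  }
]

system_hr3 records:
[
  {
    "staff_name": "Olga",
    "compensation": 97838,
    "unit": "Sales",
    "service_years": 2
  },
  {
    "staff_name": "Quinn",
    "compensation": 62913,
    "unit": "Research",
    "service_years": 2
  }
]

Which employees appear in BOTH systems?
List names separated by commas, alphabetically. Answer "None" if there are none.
None

Schema mapping: "employee_name" (system_hr2) = "staff_name" (system_hr3) = employee name

Names in system_hr2: ['Grace', 'Henry', 'Rita']
Names in system_hr3: ['Olga', 'Quinn']

Intersection: None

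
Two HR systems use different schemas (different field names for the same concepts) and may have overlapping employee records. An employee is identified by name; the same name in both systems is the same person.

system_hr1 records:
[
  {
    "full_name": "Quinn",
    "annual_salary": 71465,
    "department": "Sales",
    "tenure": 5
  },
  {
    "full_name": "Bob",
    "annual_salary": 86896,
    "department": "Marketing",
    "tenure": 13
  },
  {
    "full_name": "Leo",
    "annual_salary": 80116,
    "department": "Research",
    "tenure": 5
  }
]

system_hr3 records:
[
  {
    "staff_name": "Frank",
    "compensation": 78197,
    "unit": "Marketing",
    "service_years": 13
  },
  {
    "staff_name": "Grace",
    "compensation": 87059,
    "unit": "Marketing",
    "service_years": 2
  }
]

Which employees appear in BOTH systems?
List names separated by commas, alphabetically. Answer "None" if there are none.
None

Schema mapping: "full_name" (system_hr1) = "staff_name" (system_hr3) = employee name

Names in system_hr1: ['Bob', 'Leo', 'Quinn']
Names in system_hr3: ['Frank', 'Grace']

Intersection: None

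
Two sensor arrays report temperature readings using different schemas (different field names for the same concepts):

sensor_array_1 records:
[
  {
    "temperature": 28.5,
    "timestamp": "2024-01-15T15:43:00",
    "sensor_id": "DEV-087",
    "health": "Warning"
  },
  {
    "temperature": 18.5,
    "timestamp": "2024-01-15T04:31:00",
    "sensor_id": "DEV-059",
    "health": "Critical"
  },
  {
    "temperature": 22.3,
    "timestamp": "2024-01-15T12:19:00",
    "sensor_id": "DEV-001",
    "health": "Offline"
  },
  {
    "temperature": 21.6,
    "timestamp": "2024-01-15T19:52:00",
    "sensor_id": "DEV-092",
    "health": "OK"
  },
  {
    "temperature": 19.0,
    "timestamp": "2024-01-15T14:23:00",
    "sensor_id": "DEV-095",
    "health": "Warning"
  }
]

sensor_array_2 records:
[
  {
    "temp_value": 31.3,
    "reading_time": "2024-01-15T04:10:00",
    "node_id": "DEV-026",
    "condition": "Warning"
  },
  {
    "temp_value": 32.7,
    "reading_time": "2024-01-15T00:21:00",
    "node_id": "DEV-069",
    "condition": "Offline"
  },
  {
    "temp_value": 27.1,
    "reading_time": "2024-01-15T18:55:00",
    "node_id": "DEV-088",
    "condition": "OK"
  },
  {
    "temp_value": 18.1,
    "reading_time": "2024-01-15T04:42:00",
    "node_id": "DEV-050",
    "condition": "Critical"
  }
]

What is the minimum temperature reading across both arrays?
18.1

Schema mapping: "temperature" (sensor_array_1) = "temp_value" (sensor_array_2) = temperature reading

Minimum in sensor_array_1: 18.5
Minimum in sensor_array_2: 18.1

Overall minimum: min(18.5, 18.1) = 18.1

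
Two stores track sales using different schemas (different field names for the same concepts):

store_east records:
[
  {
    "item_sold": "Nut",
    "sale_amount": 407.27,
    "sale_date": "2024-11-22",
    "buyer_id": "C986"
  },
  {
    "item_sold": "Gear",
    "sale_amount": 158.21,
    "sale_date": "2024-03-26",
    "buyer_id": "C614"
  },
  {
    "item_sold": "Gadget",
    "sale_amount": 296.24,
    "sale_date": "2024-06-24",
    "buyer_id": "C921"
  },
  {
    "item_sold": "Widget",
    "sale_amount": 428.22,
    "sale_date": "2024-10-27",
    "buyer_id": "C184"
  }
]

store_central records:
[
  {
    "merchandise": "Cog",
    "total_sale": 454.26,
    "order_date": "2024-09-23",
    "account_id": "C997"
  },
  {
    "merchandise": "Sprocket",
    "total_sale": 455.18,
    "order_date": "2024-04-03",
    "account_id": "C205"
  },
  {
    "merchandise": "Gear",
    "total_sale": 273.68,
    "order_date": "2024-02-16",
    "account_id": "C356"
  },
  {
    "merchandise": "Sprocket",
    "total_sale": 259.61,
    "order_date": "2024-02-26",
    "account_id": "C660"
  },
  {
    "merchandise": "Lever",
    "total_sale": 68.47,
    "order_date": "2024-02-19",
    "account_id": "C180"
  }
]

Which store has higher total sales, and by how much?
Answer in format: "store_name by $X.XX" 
store_central by $221.26

Schema mapping: "sale_amount" (store_east) = "total_sale" (store_central) = sale amount

Total for store_east: 1289.94
Total for store_central: 1511.20

Difference: |1289.94 - 1511.20| = 221.26
store_central has higher sales by $221.26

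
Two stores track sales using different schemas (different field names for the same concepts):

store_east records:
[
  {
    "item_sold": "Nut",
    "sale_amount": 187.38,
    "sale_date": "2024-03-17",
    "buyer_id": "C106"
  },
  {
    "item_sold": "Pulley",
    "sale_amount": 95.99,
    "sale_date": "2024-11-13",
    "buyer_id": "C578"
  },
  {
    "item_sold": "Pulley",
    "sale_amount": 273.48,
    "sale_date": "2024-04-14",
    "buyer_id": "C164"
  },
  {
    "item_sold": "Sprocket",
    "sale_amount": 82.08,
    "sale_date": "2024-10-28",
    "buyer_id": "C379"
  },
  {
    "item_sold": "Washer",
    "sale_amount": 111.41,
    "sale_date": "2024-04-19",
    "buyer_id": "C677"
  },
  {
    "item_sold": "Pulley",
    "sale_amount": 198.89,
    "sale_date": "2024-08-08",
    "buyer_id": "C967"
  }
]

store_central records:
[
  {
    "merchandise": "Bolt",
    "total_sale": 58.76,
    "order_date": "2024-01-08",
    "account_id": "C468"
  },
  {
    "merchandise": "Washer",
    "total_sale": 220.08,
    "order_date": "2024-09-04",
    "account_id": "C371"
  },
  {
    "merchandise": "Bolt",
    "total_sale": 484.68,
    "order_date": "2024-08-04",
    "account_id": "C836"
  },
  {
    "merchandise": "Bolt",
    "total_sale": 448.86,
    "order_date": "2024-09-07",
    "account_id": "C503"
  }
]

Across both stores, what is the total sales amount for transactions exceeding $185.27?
1813.37

Schema mapping: "sale_amount" (store_east) = "total_sale" (store_central) = sale amount

Sum of sales > $185.27 in store_east: 659.75
Sum of sales > $185.27 in store_central: 1153.62

Total: 659.75 + 1153.62 = 1813.37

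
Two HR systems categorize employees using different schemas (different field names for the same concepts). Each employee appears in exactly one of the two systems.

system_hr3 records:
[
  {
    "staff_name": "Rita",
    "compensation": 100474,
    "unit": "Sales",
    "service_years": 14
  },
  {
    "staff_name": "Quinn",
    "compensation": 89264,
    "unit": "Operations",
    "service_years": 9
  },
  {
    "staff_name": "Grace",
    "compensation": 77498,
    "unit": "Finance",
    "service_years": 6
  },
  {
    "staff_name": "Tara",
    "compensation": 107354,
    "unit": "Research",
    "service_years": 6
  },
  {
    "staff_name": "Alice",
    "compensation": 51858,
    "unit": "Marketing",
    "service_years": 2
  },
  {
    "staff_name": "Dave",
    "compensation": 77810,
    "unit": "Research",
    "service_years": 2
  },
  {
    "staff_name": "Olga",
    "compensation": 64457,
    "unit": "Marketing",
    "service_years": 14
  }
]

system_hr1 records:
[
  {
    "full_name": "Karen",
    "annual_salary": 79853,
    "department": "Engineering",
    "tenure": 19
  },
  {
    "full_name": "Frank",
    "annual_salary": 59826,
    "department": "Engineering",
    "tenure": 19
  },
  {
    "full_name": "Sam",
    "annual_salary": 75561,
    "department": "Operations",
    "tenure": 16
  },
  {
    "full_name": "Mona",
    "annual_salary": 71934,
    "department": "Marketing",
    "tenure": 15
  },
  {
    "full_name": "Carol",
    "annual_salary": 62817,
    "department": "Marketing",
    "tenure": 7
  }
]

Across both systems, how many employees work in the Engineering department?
2

Schema mapping: "unit" (system_hr3) = "department" (system_hr1) = department

Engineering employees in system_hr3: 0
Engineering employees in system_hr1: 2

Total in Engineering: 0 + 2 = 2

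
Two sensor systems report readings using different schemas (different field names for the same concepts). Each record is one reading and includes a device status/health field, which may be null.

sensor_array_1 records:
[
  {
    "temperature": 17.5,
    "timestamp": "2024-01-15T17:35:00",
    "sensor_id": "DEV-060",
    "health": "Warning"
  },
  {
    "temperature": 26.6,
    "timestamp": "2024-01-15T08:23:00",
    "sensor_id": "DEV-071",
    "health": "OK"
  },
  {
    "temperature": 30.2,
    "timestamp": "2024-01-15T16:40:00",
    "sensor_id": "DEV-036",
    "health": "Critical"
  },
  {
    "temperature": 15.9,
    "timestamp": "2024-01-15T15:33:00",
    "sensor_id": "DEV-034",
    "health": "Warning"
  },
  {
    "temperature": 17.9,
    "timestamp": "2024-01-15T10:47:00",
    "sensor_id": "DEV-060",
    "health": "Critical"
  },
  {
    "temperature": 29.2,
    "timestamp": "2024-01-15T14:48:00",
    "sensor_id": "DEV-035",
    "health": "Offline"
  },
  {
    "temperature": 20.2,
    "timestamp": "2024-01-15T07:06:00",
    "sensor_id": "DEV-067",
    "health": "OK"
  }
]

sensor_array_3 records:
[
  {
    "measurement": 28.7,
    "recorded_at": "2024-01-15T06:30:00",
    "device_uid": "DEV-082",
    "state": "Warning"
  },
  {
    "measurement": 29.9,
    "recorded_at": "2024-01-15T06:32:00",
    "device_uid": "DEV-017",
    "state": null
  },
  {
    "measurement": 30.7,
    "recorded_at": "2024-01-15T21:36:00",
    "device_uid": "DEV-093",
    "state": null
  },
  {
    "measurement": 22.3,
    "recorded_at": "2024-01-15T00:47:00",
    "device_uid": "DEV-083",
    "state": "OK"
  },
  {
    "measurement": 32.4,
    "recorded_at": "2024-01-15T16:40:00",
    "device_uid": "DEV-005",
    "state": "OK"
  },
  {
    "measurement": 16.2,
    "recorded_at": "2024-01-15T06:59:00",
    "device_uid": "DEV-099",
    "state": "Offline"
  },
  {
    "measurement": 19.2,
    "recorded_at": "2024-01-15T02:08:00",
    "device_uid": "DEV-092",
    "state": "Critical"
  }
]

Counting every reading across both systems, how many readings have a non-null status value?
12

Schema mapping: "health" (sensor_array_1) = "state" (sensor_array_3) = status

Non-null in sensor_array_1: 7
Non-null in sensor_array_3: 5

Total non-null: 7 + 5 = 12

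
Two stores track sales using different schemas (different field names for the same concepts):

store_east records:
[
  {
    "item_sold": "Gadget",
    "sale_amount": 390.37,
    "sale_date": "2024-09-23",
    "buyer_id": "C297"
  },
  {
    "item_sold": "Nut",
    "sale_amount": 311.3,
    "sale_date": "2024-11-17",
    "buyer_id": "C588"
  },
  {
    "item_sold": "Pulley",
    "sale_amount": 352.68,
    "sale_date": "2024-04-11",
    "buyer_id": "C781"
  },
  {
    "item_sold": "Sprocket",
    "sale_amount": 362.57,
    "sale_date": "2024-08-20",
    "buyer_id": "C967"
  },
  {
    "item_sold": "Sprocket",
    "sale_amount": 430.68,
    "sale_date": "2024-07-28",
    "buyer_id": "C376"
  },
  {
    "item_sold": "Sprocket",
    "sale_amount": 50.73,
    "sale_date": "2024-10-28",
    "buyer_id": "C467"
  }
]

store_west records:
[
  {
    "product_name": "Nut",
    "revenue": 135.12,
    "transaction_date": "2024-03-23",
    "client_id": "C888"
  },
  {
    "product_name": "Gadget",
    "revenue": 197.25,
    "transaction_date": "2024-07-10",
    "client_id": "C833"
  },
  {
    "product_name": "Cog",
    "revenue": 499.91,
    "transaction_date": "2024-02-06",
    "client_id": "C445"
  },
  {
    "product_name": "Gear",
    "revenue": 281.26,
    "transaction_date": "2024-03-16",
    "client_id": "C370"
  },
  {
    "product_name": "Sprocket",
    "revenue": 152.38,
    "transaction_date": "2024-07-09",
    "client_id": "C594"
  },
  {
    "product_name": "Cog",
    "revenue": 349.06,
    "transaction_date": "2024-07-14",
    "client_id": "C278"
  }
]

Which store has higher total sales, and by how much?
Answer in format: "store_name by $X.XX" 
store_east by $283.35

Schema mapping: "sale_amount" (store_east) = "revenue" (store_west) = sale amount

Total for store_east: 1898.33
Total for store_west: 1614.98

Difference: |1898.33 - 1614.98| = 283.35
store_east has higher sales by $283.35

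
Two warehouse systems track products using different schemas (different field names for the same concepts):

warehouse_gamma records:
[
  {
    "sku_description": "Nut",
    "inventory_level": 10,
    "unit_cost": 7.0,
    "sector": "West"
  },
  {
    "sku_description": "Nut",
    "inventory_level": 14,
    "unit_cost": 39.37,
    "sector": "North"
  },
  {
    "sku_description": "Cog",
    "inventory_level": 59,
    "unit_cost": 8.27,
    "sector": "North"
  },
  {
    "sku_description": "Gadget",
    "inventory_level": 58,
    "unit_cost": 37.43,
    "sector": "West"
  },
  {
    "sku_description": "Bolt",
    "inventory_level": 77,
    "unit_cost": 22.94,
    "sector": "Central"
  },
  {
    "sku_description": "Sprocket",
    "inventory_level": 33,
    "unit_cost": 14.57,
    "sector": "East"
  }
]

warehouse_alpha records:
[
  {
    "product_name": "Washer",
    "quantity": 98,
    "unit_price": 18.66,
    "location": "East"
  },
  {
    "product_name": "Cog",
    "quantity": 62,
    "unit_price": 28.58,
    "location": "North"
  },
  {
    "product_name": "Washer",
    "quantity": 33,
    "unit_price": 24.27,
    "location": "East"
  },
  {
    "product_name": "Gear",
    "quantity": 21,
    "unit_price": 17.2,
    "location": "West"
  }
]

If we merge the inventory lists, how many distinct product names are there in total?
7

Schema mapping: "sku_description" (warehouse_gamma) = "product_name" (warehouse_alpha) = product name

Products in warehouse_gamma: ['Bolt', 'Cog', 'Gadget', 'Nut', 'Sprocket']
Products in warehouse_alpha: ['Cog', 'Gear', 'Washer']

Union (unique products): ['Bolt', 'Cog', 'Gadget', 'Gear', 'Nut', 'Sprocket', 'Washer']
Count: 7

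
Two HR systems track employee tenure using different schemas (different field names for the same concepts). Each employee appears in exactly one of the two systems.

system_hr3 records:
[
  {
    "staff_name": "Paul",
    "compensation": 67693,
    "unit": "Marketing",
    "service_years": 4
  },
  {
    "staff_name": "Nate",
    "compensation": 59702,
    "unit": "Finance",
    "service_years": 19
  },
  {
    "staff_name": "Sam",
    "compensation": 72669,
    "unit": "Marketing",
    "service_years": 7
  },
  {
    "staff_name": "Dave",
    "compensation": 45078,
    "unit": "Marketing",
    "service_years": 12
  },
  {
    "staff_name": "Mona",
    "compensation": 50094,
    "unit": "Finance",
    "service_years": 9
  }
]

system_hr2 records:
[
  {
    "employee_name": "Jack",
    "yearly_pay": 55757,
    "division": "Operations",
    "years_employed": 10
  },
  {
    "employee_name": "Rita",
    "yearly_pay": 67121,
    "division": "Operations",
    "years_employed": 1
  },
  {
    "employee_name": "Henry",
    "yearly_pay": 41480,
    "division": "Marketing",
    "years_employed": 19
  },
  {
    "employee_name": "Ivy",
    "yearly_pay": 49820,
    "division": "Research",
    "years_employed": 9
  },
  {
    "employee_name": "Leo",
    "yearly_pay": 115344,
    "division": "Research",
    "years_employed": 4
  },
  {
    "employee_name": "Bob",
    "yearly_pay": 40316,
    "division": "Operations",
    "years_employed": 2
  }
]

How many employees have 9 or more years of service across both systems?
6

Reconcile schemas: "service_years" (system_hr3) = "years_employed" (system_hr2) = years of service

From system_hr3: 3 employees with >= 9 years
From system_hr2: 3 employees with >= 9 years

Total: 3 + 3 = 6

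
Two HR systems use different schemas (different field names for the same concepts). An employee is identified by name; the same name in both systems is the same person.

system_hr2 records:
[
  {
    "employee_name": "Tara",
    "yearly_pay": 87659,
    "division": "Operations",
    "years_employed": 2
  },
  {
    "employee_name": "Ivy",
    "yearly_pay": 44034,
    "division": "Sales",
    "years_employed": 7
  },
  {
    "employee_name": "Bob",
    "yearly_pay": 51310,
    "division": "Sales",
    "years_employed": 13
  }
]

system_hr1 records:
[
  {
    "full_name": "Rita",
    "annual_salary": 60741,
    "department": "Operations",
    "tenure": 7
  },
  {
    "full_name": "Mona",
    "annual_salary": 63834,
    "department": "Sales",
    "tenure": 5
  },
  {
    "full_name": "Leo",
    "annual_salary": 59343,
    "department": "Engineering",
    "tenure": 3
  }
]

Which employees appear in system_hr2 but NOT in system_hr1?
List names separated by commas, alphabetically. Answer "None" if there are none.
Bob, Ivy, Tara

Schema mapping: "employee_name" (system_hr2) = "full_name" (system_hr1) = employee name

Names in system_hr2: ['Bob', 'Ivy', 'Tara']
Names in system_hr1: ['Leo', 'Mona', 'Rita']

In system_hr2 but not system_hr1: ['Bob', 'Ivy', 'Tara']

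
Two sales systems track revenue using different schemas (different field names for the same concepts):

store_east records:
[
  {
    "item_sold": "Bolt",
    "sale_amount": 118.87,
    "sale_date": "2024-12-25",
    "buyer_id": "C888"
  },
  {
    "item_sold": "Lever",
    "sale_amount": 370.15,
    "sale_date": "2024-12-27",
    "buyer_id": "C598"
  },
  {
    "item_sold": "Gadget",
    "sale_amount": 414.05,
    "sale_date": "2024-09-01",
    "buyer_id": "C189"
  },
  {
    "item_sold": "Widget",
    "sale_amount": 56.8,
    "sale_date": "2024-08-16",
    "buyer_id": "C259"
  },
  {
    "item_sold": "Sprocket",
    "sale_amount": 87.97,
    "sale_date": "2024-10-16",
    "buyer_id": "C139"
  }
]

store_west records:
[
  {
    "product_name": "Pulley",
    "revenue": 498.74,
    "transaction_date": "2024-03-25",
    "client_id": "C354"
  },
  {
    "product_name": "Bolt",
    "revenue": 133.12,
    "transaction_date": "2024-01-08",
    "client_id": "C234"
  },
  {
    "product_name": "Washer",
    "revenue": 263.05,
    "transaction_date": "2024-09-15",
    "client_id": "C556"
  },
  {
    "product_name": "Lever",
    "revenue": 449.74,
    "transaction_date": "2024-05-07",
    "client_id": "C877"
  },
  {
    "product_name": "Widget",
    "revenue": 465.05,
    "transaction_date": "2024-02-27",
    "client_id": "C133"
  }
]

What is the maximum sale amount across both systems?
498.74

Reconcile: "sale_amount" (store_east) = "revenue" (store_west) = sale amount

Maximum in store_east: 414.05
Maximum in store_west: 498.74

Overall maximum: max(414.05, 498.74) = 498.74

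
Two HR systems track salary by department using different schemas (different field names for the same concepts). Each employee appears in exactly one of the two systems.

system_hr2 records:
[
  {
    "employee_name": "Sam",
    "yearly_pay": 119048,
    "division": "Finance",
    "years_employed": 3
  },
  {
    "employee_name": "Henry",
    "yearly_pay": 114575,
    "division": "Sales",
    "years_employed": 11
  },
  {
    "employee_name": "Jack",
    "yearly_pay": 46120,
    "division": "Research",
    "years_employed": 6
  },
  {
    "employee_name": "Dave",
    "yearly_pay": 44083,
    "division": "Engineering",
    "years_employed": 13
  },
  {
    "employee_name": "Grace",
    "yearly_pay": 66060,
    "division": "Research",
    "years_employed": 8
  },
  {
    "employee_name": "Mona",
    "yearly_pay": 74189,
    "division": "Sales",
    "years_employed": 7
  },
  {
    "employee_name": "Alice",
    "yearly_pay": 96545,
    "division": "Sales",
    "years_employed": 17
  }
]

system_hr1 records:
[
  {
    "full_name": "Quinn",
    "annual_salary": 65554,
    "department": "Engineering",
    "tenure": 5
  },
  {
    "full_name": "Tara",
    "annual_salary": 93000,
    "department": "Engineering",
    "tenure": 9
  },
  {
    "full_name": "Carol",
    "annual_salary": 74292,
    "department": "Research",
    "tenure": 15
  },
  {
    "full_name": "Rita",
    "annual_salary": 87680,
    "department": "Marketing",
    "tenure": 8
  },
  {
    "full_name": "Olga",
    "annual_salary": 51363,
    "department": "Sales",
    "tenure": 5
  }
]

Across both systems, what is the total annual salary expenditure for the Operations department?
0

Schema mappings:
- "division" (system_hr2) = "department" (system_hr1) = department
- "yearly_pay" (system_hr2) = "annual_salary" (system_hr1) = salary

Operations salaries from system_hr2: 0
Operations salaries from system_hr1: 0

Total: 0 + 0 = 0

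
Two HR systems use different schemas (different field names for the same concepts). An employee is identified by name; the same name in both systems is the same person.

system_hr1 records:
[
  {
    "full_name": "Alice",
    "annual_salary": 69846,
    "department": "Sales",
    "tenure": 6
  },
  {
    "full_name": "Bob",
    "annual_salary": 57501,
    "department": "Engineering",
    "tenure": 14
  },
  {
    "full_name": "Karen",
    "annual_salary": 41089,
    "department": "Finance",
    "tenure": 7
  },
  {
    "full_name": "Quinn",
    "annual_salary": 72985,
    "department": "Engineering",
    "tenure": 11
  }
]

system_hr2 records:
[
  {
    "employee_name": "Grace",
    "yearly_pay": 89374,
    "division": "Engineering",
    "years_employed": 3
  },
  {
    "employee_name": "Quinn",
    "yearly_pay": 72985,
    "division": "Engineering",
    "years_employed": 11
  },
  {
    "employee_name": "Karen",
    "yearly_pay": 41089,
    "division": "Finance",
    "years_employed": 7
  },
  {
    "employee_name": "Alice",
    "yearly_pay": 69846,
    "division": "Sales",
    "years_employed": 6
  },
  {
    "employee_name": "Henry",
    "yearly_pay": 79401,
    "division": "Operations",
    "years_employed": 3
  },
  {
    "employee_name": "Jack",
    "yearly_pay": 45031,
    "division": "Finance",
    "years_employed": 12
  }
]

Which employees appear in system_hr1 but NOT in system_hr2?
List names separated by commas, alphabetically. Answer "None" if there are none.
Bob

Schema mapping: "full_name" (system_hr1) = "employee_name" (system_hr2) = employee name

Names in system_hr1: ['Alice', 'Bob', 'Karen', 'Quinn']
Names in system_hr2: ['Alice', 'Grace', 'Henry', 'Jack', 'Karen', 'Quinn']

In system_hr1 but not system_hr2: ['Bob']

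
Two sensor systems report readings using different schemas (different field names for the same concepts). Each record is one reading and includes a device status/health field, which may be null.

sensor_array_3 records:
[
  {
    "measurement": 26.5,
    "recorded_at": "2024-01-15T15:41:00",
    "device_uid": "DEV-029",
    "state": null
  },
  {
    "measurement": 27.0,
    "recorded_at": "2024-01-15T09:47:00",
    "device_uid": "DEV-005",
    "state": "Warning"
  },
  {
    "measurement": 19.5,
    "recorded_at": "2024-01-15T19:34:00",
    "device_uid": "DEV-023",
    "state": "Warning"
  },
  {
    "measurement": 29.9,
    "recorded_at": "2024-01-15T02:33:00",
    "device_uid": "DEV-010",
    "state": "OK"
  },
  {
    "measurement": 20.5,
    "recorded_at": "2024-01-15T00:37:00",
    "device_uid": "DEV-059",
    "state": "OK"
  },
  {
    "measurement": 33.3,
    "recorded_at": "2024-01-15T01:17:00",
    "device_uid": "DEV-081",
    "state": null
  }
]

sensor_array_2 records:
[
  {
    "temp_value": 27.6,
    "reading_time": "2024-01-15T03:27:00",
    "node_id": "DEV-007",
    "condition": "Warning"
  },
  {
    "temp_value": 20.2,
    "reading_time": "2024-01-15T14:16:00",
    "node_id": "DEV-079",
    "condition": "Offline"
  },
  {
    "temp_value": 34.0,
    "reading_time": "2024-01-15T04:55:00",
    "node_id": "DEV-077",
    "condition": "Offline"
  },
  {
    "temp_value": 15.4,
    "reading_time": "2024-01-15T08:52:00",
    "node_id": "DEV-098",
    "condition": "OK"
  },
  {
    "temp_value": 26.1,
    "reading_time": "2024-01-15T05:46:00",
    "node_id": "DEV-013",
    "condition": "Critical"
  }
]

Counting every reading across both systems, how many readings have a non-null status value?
9

Schema mapping: "state" (sensor_array_3) = "condition" (sensor_array_2) = status

Non-null in sensor_array_3: 4
Non-null in sensor_array_2: 5

Total non-null: 4 + 5 = 9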